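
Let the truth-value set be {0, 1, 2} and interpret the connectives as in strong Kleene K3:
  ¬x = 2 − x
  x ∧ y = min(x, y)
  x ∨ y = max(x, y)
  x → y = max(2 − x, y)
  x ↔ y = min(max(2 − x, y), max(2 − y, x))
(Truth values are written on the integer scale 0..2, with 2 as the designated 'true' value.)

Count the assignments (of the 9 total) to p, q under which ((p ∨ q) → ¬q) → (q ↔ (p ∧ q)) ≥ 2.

6

p = 0, q = 0 ↦ 2  ≥
p = 0, q = 1 ↦ 1  <
p = 0, q = 2 ↦ 2  ≥
p = 1, q = 0 ↦ 2  ≥
p = 1, q = 1 ↦ 1  <
p = 1, q = 2 ↦ 2  ≥
p = 2, q = 0 ↦ 2  ≥
p = 2, q = 1 ↦ 1  <
p = 2, q = 2 ↦ 2  ≥
So 6 of the 9 assignments meet the threshold.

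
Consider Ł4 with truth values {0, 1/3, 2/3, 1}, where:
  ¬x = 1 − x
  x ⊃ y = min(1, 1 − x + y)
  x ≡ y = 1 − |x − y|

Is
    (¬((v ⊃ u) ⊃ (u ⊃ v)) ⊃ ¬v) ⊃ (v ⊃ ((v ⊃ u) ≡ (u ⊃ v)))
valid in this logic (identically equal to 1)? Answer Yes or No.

No

Counterexample: take u = 0, v = 2/3.
v ⊃ u = 2/3 ⊃ 0 = 1/3
u ⊃ v = 0 ⊃ 2/3 = 1
(v ⊃ u) ⊃ (u ⊃ v) = 1/3 ⊃ 1 = 1
¬((v ⊃ u) ⊃ (u ⊃ v)) = ¬1 = 0
¬v = ¬2/3 = 1/3
¬((v ⊃ u) ⊃ (u ⊃ v)) ⊃ ¬v = 0 ⊃ 1/3 = 1
v ⊃ u = 2/3 ⊃ 0 = 1/3
u ⊃ v = 0 ⊃ 2/3 = 1
(v ⊃ u) ≡ (u ⊃ v) = 1/3 ≡ 1 = 1/3
v ⊃ ((v ⊃ u) ≡ (u ⊃ v)) = 2/3 ⊃ 1/3 = 2/3
(¬((v ⊃ u) ⊃ (u ⊃ v)) ⊃ ¬v) ⊃ (v ⊃ ((v ⊃ u) ≡ (u ⊃ v))) = 1 ⊃ 2/3 = 2/3
This gives 2/3 ≠ 1.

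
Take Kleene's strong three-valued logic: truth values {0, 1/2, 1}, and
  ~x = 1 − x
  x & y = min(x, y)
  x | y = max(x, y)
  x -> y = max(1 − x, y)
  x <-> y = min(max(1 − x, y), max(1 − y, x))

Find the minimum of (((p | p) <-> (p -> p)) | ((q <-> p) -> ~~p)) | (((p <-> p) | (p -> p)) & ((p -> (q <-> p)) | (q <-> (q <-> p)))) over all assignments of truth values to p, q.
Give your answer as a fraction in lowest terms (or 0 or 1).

1/2

Take p = 1/2, q = 0:
p | p = 1/2 | 1/2 = 1/2
p -> p = 1/2 -> 1/2 = 1/2
(p | p) <-> (p -> p) = 1/2 <-> 1/2 = 1/2
q <-> p = 0 <-> 1/2 = 1/2
~p = ~1/2 = 1/2
~~p = ~1/2 = 1/2
(q <-> p) -> ~~p = 1/2 -> 1/2 = 1/2
((p | p) <-> (p -> p)) | ((q <-> p) -> ~~p) = 1/2 | 1/2 = 1/2
p <-> p = 1/2 <-> 1/2 = 1/2
p -> p = 1/2 -> 1/2 = 1/2
(p <-> p) | (p -> p) = 1/2 | 1/2 = 1/2
q <-> p = 0 <-> 1/2 = 1/2
p -> (q <-> p) = 1/2 -> 1/2 = 1/2
q <-> p = 0 <-> 1/2 = 1/2
q <-> (q <-> p) = 0 <-> 1/2 = 1/2
(p -> (q <-> p)) | (q <-> (q <-> p)) = 1/2 | 1/2 = 1/2
((p <-> p) | (p -> p)) & ((p -> (q <-> p)) | (q <-> (q <-> p))) = 1/2 & 1/2 = 1/2
(((p | p) <-> (p -> p)) | ((q <-> p) -> ~~p)) | (((p <-> p) | (p -> p)) & ((p -> (q <-> p)) | (q <-> (q <-> p)))) = 1/2 | 1/2 = 1/2
No assignment yields a value below 1/2, so this is the minimum.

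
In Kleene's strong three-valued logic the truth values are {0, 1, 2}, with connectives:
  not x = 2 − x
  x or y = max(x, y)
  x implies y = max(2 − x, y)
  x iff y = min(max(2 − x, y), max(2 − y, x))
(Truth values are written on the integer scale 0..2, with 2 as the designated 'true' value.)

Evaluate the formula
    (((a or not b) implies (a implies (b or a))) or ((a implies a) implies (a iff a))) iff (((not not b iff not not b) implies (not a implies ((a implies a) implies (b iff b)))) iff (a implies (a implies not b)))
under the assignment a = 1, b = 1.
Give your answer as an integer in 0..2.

1

not b = not 1 = 1
a or not b = 1 or 1 = 1
b or a = 1 or 1 = 1
a implies (b or a) = 1 implies 1 = 1
(a or not b) implies (a implies (b or a)) = 1 implies 1 = 1
a implies a = 1 implies 1 = 1
a iff a = 1 iff 1 = 1
(a implies a) implies (a iff a) = 1 implies 1 = 1
((a or not b) implies (a implies (b or a))) or ((a implies a) implies (a iff a)) = 1 or 1 = 1
not b = not 1 = 1
not not b = not 1 = 1
not b = not 1 = 1
not not b = not 1 = 1
not not b iff not not b = 1 iff 1 = 1
not a = not 1 = 1
a implies a = 1 implies 1 = 1
b iff b = 1 iff 1 = 1
(a implies a) implies (b iff b) = 1 implies 1 = 1
not a implies ((a implies a) implies (b iff b)) = 1 implies 1 = 1
(not not b iff not not b) implies (not a implies ((a implies a) implies (b iff b))) = 1 implies 1 = 1
not b = not 1 = 1
a implies not b = 1 implies 1 = 1
a implies (a implies not b) = 1 implies 1 = 1
((not not b iff not not b) implies (not a implies ((a implies a) implies (b iff b)))) iff (a implies (a implies not b)) = 1 iff 1 = 1
(((a or not b) implies (a implies (b or a))) or ((a implies a) implies (a iff a))) iff (((not not b iff not not b) implies (not a implies ((a implies a) implies (b iff b)))) iff (a implies (a implies not b))) = 1 iff 1 = 1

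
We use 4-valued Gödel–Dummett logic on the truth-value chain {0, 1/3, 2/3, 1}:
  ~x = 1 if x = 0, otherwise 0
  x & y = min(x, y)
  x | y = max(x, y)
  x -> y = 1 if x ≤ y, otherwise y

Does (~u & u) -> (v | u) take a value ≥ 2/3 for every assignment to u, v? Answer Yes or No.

u = 0, v = 0 ↦ 1
u = 0, v = 1/3 ↦ 1
u = 0, v = 2/3 ↦ 1
u = 0, v = 1 ↦ 1
u = 1/3, v = 0 ↦ 1
u = 1/3, v = 1/3 ↦ 1
u = 1/3, v = 2/3 ↦ 1
u = 1/3, v = 1 ↦ 1
u = 2/3, v = 0 ↦ 1
u = 2/3, v = 1/3 ↦ 1
u = 2/3, v = 2/3 ↦ 1
u = 2/3, v = 1 ↦ 1
u = 1, v = 0 ↦ 1
u = 1, v = 1/3 ↦ 1
u = 1, v = 2/3 ↦ 1
u = 1, v = 1 ↦ 1
Every assignment gives a value ≥ 2/3.

Yes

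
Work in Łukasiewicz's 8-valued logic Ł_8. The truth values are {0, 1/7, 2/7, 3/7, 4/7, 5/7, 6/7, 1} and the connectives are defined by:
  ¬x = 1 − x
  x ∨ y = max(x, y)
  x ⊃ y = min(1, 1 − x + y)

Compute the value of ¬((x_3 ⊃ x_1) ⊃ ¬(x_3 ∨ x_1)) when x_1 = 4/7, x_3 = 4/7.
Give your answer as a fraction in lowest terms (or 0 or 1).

4/7

x_3 ⊃ x_1 = 4/7 ⊃ 4/7 = 1
x_3 ∨ x_1 = 4/7 ∨ 4/7 = 4/7
¬(x_3 ∨ x_1) = ¬4/7 = 3/7
(x_3 ⊃ x_1) ⊃ ¬(x_3 ∨ x_1) = 1 ⊃ 3/7 = 3/7
¬((x_3 ⊃ x_1) ⊃ ¬(x_3 ∨ x_1)) = ¬3/7 = 4/7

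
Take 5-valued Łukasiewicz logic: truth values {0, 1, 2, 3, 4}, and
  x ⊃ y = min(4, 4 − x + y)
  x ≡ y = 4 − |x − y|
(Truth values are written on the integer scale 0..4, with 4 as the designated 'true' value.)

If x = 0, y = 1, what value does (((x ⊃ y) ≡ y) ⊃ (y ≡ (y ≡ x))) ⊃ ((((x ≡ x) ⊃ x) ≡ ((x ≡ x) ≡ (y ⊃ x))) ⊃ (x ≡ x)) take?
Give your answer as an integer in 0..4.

x ⊃ y = 0 ⊃ 1 = 4
(x ⊃ y) ≡ y = 4 ≡ 1 = 1
y ≡ x = 1 ≡ 0 = 3
y ≡ (y ≡ x) = 1 ≡ 3 = 2
((x ⊃ y) ≡ y) ⊃ (y ≡ (y ≡ x)) = 1 ⊃ 2 = 4
x ≡ x = 0 ≡ 0 = 4
(x ≡ x) ⊃ x = 4 ⊃ 0 = 0
x ≡ x = 0 ≡ 0 = 4
y ⊃ x = 1 ⊃ 0 = 3
(x ≡ x) ≡ (y ⊃ x) = 4 ≡ 3 = 3
((x ≡ x) ⊃ x) ≡ ((x ≡ x) ≡ (y ⊃ x)) = 0 ≡ 3 = 1
x ≡ x = 0 ≡ 0 = 4
(((x ≡ x) ⊃ x) ≡ ((x ≡ x) ≡ (y ⊃ x))) ⊃ (x ≡ x) = 1 ⊃ 4 = 4
(((x ⊃ y) ≡ y) ⊃ (y ≡ (y ≡ x))) ⊃ ((((x ≡ x) ⊃ x) ≡ ((x ≡ x) ≡ (y ⊃ x))) ⊃ (x ≡ x)) = 4 ⊃ 4 = 4

4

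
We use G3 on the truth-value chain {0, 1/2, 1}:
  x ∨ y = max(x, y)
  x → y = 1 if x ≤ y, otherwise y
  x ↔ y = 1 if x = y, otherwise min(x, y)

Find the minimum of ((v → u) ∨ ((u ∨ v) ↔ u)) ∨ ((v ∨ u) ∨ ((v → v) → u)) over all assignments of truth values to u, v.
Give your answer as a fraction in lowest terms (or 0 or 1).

Take u = 0, v = 1/2:
v → u = 1/2 → 0 = 0
u ∨ v = 0 ∨ 1/2 = 1/2
(u ∨ v) ↔ u = 1/2 ↔ 0 = 0
(v → u) ∨ ((u ∨ v) ↔ u) = 0 ∨ 0 = 0
v ∨ u = 1/2 ∨ 0 = 1/2
v → v = 1/2 → 1/2 = 1
(v → v) → u = 1 → 0 = 0
(v ∨ u) ∨ ((v → v) → u) = 1/2 ∨ 0 = 1/2
((v → u) ∨ ((u ∨ v) ↔ u)) ∨ ((v ∨ u) ∨ ((v → v) → u)) = 0 ∨ 1/2 = 1/2
No assignment yields a value below 1/2, so this is the minimum.

1/2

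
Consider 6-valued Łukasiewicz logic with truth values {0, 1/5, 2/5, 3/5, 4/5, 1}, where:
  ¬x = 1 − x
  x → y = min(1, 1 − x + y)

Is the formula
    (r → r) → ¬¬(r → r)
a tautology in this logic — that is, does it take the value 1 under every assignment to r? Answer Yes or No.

Yes

r = 0 ↦ 1
r = 1/5 ↦ 1
r = 2/5 ↦ 1
r = 3/5 ↦ 1
r = 4/5 ↦ 1
r = 1 ↦ 1
Every assignment gives a value ≥ 1.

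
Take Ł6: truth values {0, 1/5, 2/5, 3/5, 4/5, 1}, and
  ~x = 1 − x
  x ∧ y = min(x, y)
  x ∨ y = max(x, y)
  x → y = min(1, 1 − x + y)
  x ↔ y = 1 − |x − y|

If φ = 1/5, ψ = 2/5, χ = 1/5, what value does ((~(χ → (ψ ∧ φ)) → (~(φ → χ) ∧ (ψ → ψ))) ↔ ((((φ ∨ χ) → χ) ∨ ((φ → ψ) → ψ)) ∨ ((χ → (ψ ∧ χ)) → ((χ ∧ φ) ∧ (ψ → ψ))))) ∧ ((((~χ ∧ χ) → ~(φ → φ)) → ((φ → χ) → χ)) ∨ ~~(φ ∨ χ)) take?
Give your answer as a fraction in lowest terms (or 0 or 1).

2/5

ψ ∧ φ = 2/5 ∧ 1/5 = 1/5
χ → (ψ ∧ φ) = 1/5 → 1/5 = 1
~(χ → (ψ ∧ φ)) = ~1 = 0
φ → χ = 1/5 → 1/5 = 1
~(φ → χ) = ~1 = 0
ψ → ψ = 2/5 → 2/5 = 1
~(φ → χ) ∧ (ψ → ψ) = 0 ∧ 1 = 0
~(χ → (ψ ∧ φ)) → (~(φ → χ) ∧ (ψ → ψ)) = 0 → 0 = 1
φ ∨ χ = 1/5 ∨ 1/5 = 1/5
(φ ∨ χ) → χ = 1/5 → 1/5 = 1
φ → ψ = 1/5 → 2/5 = 1
(φ → ψ) → ψ = 1 → 2/5 = 2/5
((φ ∨ χ) → χ) ∨ ((φ → ψ) → ψ) = 1 ∨ 2/5 = 1
ψ ∧ χ = 2/5 ∧ 1/5 = 1/5
χ → (ψ ∧ χ) = 1/5 → 1/5 = 1
χ ∧ φ = 1/5 ∧ 1/5 = 1/5
ψ → ψ = 2/5 → 2/5 = 1
(χ ∧ φ) ∧ (ψ → ψ) = 1/5 ∧ 1 = 1/5
(χ → (ψ ∧ χ)) → ((χ ∧ φ) ∧ (ψ → ψ)) = 1 → 1/5 = 1/5
(((φ ∨ χ) → χ) ∨ ((φ → ψ) → ψ)) ∨ ((χ → (ψ ∧ χ)) → ((χ ∧ φ) ∧ (ψ → ψ))) = 1 ∨ 1/5 = 1
(~(χ → (ψ ∧ φ)) → (~(φ → χ) ∧ (ψ → ψ))) ↔ ((((φ ∨ χ) → χ) ∨ ((φ → ψ) → ψ)) ∨ ((χ → (ψ ∧ χ)) → ((χ ∧ φ) ∧ (ψ → ψ)))) = 1 ↔ 1 = 1
~χ = ~1/5 = 4/5
~χ ∧ χ = 4/5 ∧ 1/5 = 1/5
φ → φ = 1/5 → 1/5 = 1
~(φ → φ) = ~1 = 0
(~χ ∧ χ) → ~(φ → φ) = 1/5 → 0 = 4/5
φ → χ = 1/5 → 1/5 = 1
(φ → χ) → χ = 1 → 1/5 = 1/5
((~χ ∧ χ) → ~(φ → φ)) → ((φ → χ) → χ) = 4/5 → 1/5 = 2/5
φ ∨ χ = 1/5 ∨ 1/5 = 1/5
~(φ ∨ χ) = ~1/5 = 4/5
~~(φ ∨ χ) = ~4/5 = 1/5
(((~χ ∧ χ) → ~(φ → φ)) → ((φ → χ) → χ)) ∨ ~~(φ ∨ χ) = 2/5 ∨ 1/5 = 2/5
((~(χ → (ψ ∧ φ)) → (~(φ → χ) ∧ (ψ → ψ))) ↔ ((((φ ∨ χ) → χ) ∨ ((φ → ψ) → ψ)) ∨ ((χ → (ψ ∧ χ)) → ((χ ∧ φ) ∧ (ψ → ψ))))) ∧ ((((~χ ∧ χ) → ~(φ → φ)) → ((φ → χ) → χ)) ∨ ~~(φ ∨ χ)) = 1 ∧ 2/5 = 2/5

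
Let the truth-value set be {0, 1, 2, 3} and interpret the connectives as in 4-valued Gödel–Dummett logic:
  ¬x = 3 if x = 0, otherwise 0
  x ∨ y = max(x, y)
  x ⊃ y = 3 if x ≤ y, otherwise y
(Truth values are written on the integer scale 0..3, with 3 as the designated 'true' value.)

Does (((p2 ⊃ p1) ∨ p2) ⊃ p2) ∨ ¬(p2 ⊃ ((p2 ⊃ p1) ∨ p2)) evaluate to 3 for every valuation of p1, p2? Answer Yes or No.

No

Counterexample: take p1 = 0, p2 = 0.
p2 ⊃ p1 = 0 ⊃ 0 = 3
(p2 ⊃ p1) ∨ p2 = 3 ∨ 0 = 3
((p2 ⊃ p1) ∨ p2) ⊃ p2 = 3 ⊃ 0 = 0
p2 ⊃ ((p2 ⊃ p1) ∨ p2) = 0 ⊃ 3 = 3
¬(p2 ⊃ ((p2 ⊃ p1) ∨ p2)) = ¬3 = 0
(((p2 ⊃ p1) ∨ p2) ⊃ p2) ∨ ¬(p2 ⊃ ((p2 ⊃ p1) ∨ p2)) = 0 ∨ 0 = 0
This gives 0 ≠ 3.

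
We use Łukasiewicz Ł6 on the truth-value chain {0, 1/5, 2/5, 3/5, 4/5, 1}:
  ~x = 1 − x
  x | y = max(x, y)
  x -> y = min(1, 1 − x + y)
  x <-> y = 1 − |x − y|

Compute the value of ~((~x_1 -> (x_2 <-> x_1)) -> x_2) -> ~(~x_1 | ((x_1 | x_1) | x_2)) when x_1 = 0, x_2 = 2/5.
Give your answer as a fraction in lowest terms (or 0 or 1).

~x_1 = ~0 = 1
x_2 <-> x_1 = 2/5 <-> 0 = 3/5
~x_1 -> (x_2 <-> x_1) = 1 -> 3/5 = 3/5
(~x_1 -> (x_2 <-> x_1)) -> x_2 = 3/5 -> 2/5 = 4/5
~((~x_1 -> (x_2 <-> x_1)) -> x_2) = ~4/5 = 1/5
~x_1 = ~0 = 1
x_1 | x_1 = 0 | 0 = 0
(x_1 | x_1) | x_2 = 0 | 2/5 = 2/5
~x_1 | ((x_1 | x_1) | x_2) = 1 | 2/5 = 1
~(~x_1 | ((x_1 | x_1) | x_2)) = ~1 = 0
~((~x_1 -> (x_2 <-> x_1)) -> x_2) -> ~(~x_1 | ((x_1 | x_1) | x_2)) = 1/5 -> 0 = 4/5

4/5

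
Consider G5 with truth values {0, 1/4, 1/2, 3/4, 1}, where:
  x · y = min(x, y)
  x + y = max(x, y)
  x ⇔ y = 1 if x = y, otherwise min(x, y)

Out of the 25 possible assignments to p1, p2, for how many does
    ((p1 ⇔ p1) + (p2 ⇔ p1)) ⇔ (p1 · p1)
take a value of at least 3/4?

10

value 1: 5 assignments (counts)
value 3/4: 5 assignments (counts)
value 1/2: 5 assignments
value 1/4: 5 assignments
value 0: 5 assignments
So 10 of the 25 assignments meet the threshold.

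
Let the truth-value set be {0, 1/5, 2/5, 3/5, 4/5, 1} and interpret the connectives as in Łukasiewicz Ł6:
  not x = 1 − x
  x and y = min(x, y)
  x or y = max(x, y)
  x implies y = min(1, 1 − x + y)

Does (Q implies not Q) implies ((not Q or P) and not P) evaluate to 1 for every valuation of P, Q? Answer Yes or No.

Counterexample: take P = 0, Q = 1/5.
not Q = not 1/5 = 4/5
Q implies not Q = 1/5 implies 4/5 = 1
not Q = not 1/5 = 4/5
not Q or P = 4/5 or 0 = 4/5
not P = not 0 = 1
(not Q or P) and not P = 4/5 and 1 = 4/5
(Q implies not Q) implies ((not Q or P) and not P) = 1 implies 4/5 = 4/5
This gives 4/5 ≠ 1.

No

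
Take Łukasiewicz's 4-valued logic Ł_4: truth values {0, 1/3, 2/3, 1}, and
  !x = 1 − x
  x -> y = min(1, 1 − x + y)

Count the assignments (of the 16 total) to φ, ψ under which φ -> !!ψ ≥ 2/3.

13

φ = 0, ψ = 0 ↦ 1  ≥
φ = 0, ψ = 1/3 ↦ 1  ≥
φ = 0, ψ = 2/3 ↦ 1  ≥
φ = 0, ψ = 1 ↦ 1  ≥
φ = 1/3, ψ = 0 ↦ 2/3  ≥
φ = 1/3, ψ = 1/3 ↦ 1  ≥
φ = 1/3, ψ = 2/3 ↦ 1  ≥
φ = 1/3, ψ = 1 ↦ 1  ≥
φ = 2/3, ψ = 0 ↦ 1/3  <
φ = 2/3, ψ = 1/3 ↦ 2/3  ≥
φ = 2/3, ψ = 2/3 ↦ 1  ≥
φ = 2/3, ψ = 1 ↦ 1  ≥
φ = 1, ψ = 0 ↦ 0  <
φ = 1, ψ = 1/3 ↦ 1/3  <
φ = 1, ψ = 2/3 ↦ 2/3  ≥
φ = 1, ψ = 1 ↦ 1  ≥
So 13 of the 16 assignments meet the threshold.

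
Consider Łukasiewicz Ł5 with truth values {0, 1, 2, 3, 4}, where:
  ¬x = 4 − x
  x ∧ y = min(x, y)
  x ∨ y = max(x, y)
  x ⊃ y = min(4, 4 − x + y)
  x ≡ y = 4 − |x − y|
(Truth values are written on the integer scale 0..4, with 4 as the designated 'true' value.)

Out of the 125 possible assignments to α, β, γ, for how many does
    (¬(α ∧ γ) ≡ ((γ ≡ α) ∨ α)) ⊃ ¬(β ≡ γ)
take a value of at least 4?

49

value 4: 49 assignments (counts)
value 3: 26 assignments
value 2: 27 assignments
value 1: 17 assignments
value 0: 6 assignments
So 49 of the 125 assignments meet the threshold.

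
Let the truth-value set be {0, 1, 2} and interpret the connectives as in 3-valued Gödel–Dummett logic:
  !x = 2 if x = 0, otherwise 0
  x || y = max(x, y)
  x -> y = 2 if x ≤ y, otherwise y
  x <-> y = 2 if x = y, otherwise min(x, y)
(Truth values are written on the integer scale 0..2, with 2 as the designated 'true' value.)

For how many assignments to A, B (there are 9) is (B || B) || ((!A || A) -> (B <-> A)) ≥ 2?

A = 0, B = 0 ↦ 2  ≥
A = 0, B = 1 ↦ 1  <
A = 0, B = 2 ↦ 2  ≥
A = 1, B = 0 ↦ 0  <
A = 1, B = 1 ↦ 2  ≥
A = 1, B = 2 ↦ 2  ≥
A = 2, B = 0 ↦ 0  <
A = 2, B = 1 ↦ 1  <
A = 2, B = 2 ↦ 2  ≥
So 5 of the 9 assignments meet the threshold.

5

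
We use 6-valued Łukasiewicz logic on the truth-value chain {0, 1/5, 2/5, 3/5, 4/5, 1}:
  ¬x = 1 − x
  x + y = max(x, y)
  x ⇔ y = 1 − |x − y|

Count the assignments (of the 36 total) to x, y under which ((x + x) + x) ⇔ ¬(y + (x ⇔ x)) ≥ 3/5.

18

value 1: 6 assignments (counts)
value 4/5: 6 assignments (counts)
value 3/5: 6 assignments (counts)
value 2/5: 6 assignments
value 1/5: 6 assignments
value 0: 6 assignments
So 18 of the 36 assignments meet the threshold.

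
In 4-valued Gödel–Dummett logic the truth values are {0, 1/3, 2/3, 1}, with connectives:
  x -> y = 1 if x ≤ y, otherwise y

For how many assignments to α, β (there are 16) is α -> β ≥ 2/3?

α = 0, β = 0 ↦ 1  ≥
α = 0, β = 1/3 ↦ 1  ≥
α = 0, β = 2/3 ↦ 1  ≥
α = 0, β = 1 ↦ 1  ≥
α = 1/3, β = 0 ↦ 0  <
α = 1/3, β = 1/3 ↦ 1  ≥
α = 1/3, β = 2/3 ↦ 1  ≥
α = 1/3, β = 1 ↦ 1  ≥
α = 2/3, β = 0 ↦ 0  <
α = 2/3, β = 1/3 ↦ 1/3  <
α = 2/3, β = 2/3 ↦ 1  ≥
α = 2/3, β = 1 ↦ 1  ≥
α = 1, β = 0 ↦ 0  <
α = 1, β = 1/3 ↦ 1/3  <
α = 1, β = 2/3 ↦ 2/3  ≥
α = 1, β = 1 ↦ 1  ≥
So 11 of the 16 assignments meet the threshold.

11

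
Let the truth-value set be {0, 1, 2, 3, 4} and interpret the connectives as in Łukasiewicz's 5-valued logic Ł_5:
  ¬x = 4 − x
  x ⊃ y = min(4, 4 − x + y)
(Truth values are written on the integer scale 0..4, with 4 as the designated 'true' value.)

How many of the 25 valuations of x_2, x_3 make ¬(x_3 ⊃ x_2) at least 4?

value 4: 1 assignment (counts)
value 3: 2 assignments
value 2: 3 assignments
value 1: 4 assignments
value 0: 15 assignments
So 1 of the 25 assignments meets the threshold.

1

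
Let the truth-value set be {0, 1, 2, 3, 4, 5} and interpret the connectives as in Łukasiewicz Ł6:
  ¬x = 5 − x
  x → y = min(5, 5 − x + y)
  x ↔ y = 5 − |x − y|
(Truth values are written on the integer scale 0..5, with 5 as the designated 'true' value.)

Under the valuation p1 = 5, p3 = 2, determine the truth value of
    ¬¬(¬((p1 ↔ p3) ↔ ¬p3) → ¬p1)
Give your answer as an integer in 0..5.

p1 ↔ p3 = 5 ↔ 2 = 2
¬p3 = ¬2 = 3
(p1 ↔ p3) ↔ ¬p3 = 2 ↔ 3 = 4
¬((p1 ↔ p3) ↔ ¬p3) = ¬4 = 1
¬p1 = ¬5 = 0
¬((p1 ↔ p3) ↔ ¬p3) → ¬p1 = 1 → 0 = 4
¬(¬((p1 ↔ p3) ↔ ¬p3) → ¬p1) = ¬4 = 1
¬¬(¬((p1 ↔ p3) ↔ ¬p3) → ¬p1) = ¬1 = 4

4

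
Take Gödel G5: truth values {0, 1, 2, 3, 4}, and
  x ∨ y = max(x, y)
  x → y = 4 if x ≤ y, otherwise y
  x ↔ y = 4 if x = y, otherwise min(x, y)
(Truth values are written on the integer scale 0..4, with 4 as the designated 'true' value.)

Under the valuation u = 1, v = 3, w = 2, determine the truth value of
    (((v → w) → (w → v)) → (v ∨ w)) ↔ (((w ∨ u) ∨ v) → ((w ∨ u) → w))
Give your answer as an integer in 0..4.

3

v → w = 3 → 2 = 2
w → v = 2 → 3 = 4
(v → w) → (w → v) = 2 → 4 = 4
v ∨ w = 3 ∨ 2 = 3
((v → w) → (w → v)) → (v ∨ w) = 4 → 3 = 3
w ∨ u = 2 ∨ 1 = 2
(w ∨ u) ∨ v = 2 ∨ 3 = 3
w ∨ u = 2 ∨ 1 = 2
(w ∨ u) → w = 2 → 2 = 4
((w ∨ u) ∨ v) → ((w ∨ u) → w) = 3 → 4 = 4
(((v → w) → (w → v)) → (v ∨ w)) ↔ (((w ∨ u) ∨ v) → ((w ∨ u) → w)) = 3 ↔ 4 = 3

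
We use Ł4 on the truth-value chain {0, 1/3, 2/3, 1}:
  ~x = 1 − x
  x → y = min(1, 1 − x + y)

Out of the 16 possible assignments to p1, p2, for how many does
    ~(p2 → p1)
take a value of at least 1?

1

p1 = 0, p2 = 0 ↦ 0  <
p1 = 0, p2 = 1/3 ↦ 1/3  <
p1 = 0, p2 = 2/3 ↦ 2/3  <
p1 = 0, p2 = 1 ↦ 1  ≥
p1 = 1/3, p2 = 0 ↦ 0  <
p1 = 1/3, p2 = 1/3 ↦ 0  <
p1 = 1/3, p2 = 2/3 ↦ 1/3  <
p1 = 1/3, p2 = 1 ↦ 2/3  <
p1 = 2/3, p2 = 0 ↦ 0  <
p1 = 2/3, p2 = 1/3 ↦ 0  <
p1 = 2/3, p2 = 2/3 ↦ 0  <
p1 = 2/3, p2 = 1 ↦ 1/3  <
p1 = 1, p2 = 0 ↦ 0  <
p1 = 1, p2 = 1/3 ↦ 0  <
p1 = 1, p2 = 2/3 ↦ 0  <
p1 = 1, p2 = 1 ↦ 0  <
So 1 of the 16 assignments meets the threshold.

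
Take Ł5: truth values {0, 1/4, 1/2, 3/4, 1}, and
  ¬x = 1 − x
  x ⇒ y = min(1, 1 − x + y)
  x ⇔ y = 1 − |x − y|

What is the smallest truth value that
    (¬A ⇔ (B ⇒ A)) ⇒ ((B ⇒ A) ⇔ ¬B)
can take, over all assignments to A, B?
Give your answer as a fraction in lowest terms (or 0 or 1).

1/2

Take A = 1/2, B = 1:
¬A = ¬1/2 = 1/2
B ⇒ A = 1 ⇒ 1/2 = 1/2
¬A ⇔ (B ⇒ A) = 1/2 ⇔ 1/2 = 1
B ⇒ A = 1 ⇒ 1/2 = 1/2
¬B = ¬1 = 0
(B ⇒ A) ⇔ ¬B = 1/2 ⇔ 0 = 1/2
(¬A ⇔ (B ⇒ A)) ⇒ ((B ⇒ A) ⇔ ¬B) = 1 ⇒ 1/2 = 1/2
No assignment yields a value below 1/2, so this is the minimum.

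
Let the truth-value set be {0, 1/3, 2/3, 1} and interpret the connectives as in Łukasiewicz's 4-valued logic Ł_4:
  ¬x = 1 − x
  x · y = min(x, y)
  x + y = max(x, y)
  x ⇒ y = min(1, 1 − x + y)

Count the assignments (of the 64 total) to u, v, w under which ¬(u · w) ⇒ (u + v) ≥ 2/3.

value 1: 40 assignments (counts)
value 2/3: 14 assignments (counts)
value 1/3: 6 assignments
value 0: 4 assignments
So 54 of the 64 assignments meet the threshold.

54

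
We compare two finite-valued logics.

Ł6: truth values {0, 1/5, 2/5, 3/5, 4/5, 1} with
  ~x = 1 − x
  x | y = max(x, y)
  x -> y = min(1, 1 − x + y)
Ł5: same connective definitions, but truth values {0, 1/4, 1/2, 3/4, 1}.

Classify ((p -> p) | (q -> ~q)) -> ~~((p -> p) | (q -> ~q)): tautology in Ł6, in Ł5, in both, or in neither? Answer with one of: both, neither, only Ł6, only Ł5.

In Ł6: every assignment gives 1 — tautology.
In Ł5: every assignment gives 1 — tautology.

both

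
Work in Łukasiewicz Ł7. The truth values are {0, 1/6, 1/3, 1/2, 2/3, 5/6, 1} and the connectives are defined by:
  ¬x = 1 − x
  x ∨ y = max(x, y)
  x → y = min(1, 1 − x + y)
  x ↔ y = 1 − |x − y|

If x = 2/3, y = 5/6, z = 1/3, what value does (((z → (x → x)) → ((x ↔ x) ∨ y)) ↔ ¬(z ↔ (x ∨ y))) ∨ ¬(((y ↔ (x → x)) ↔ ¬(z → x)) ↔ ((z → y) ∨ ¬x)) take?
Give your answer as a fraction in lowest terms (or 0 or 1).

x → x = 2/3 → 2/3 = 1
z → (x → x) = 1/3 → 1 = 1
x ↔ x = 2/3 ↔ 2/3 = 1
(x ↔ x) ∨ y = 1 ∨ 5/6 = 1
(z → (x → x)) → ((x ↔ x) ∨ y) = 1 → 1 = 1
x ∨ y = 2/3 ∨ 5/6 = 5/6
z ↔ (x ∨ y) = 1/3 ↔ 5/6 = 1/2
¬(z ↔ (x ∨ y)) = ¬1/2 = 1/2
((z → (x → x)) → ((x ↔ x) ∨ y)) ↔ ¬(z ↔ (x ∨ y)) = 1 ↔ 1/2 = 1/2
x → x = 2/3 → 2/3 = 1
y ↔ (x → x) = 5/6 ↔ 1 = 5/6
z → x = 1/3 → 2/3 = 1
¬(z → x) = ¬1 = 0
(y ↔ (x → x)) ↔ ¬(z → x) = 5/6 ↔ 0 = 1/6
z → y = 1/3 → 5/6 = 1
¬x = ¬2/3 = 1/3
(z → y) ∨ ¬x = 1 ∨ 1/3 = 1
((y ↔ (x → x)) ↔ ¬(z → x)) ↔ ((z → y) ∨ ¬x) = 1/6 ↔ 1 = 1/6
¬(((y ↔ (x → x)) ↔ ¬(z → x)) ↔ ((z → y) ∨ ¬x)) = ¬1/6 = 5/6
(((z → (x → x)) → ((x ↔ x) ∨ y)) ↔ ¬(z ↔ (x ∨ y))) ∨ ¬(((y ↔ (x → x)) ↔ ¬(z → x)) ↔ ((z → y) ∨ ¬x)) = 1/2 ∨ 5/6 = 5/6

5/6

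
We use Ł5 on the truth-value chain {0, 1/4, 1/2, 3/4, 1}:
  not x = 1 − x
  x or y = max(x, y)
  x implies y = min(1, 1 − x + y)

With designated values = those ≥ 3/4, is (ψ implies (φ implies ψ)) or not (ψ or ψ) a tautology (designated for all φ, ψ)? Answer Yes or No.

Yes

At φ = 3/4, ψ = 1/4, for instance:
φ implies ψ = 3/4 implies 1/4 = 1/2
ψ implies (φ implies ψ) = 1/4 implies 1/2 = 1
ψ or ψ = 1/4 or 1/4 = 1/4
not (ψ or ψ) = not 1/4 = 3/4
(ψ implies (φ implies ψ)) or not (ψ or ψ) = 1 or 3/4 = 1
and checking the remaining 24 assignments likewise gives ≥ 3/4 in every case.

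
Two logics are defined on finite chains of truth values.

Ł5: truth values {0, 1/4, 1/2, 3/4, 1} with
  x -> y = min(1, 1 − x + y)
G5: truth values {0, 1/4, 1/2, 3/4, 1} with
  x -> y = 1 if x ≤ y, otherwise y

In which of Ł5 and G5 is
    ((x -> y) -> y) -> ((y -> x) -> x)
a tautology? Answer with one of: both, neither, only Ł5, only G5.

In Ł5: every assignment gives 1 — tautology.
In G5: at x = 1/4, y = 0 the value is 1/4 — not a tautology.

only Ł5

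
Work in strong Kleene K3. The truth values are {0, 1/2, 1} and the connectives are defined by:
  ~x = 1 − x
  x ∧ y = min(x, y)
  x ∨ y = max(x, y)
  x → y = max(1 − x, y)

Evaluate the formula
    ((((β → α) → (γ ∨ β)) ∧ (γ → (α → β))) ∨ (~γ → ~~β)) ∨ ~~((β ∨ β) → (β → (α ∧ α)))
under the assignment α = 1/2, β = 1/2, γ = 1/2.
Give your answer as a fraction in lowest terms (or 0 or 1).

β → α = 1/2 → 1/2 = 1/2
γ ∨ β = 1/2 ∨ 1/2 = 1/2
(β → α) → (γ ∨ β) = 1/2 → 1/2 = 1/2
α → β = 1/2 → 1/2 = 1/2
γ → (α → β) = 1/2 → 1/2 = 1/2
((β → α) → (γ ∨ β)) ∧ (γ → (α → β)) = 1/2 ∧ 1/2 = 1/2
~γ = ~1/2 = 1/2
~β = ~1/2 = 1/2
~~β = ~1/2 = 1/2
~γ → ~~β = 1/2 → 1/2 = 1/2
(((β → α) → (γ ∨ β)) ∧ (γ → (α → β))) ∨ (~γ → ~~β) = 1/2 ∨ 1/2 = 1/2
β ∨ β = 1/2 ∨ 1/2 = 1/2
α ∧ α = 1/2 ∧ 1/2 = 1/2
β → (α ∧ α) = 1/2 → 1/2 = 1/2
(β ∨ β) → (β → (α ∧ α)) = 1/2 → 1/2 = 1/2
~((β ∨ β) → (β → (α ∧ α))) = ~1/2 = 1/2
~~((β ∨ β) → (β → (α ∧ α))) = ~1/2 = 1/2
((((β → α) → (γ ∨ β)) ∧ (γ → (α → β))) ∨ (~γ → ~~β)) ∨ ~~((β ∨ β) → (β → (α ∧ α))) = 1/2 ∨ 1/2 = 1/2

1/2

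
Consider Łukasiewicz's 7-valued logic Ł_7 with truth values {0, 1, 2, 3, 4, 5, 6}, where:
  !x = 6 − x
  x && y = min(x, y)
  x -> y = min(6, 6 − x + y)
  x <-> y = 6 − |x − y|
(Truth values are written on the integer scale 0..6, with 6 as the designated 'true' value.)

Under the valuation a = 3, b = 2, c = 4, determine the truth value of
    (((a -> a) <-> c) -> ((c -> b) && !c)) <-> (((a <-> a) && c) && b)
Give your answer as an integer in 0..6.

a -> a = 3 -> 3 = 6
(a -> a) <-> c = 6 <-> 4 = 4
c -> b = 4 -> 2 = 4
!c = !4 = 2
(c -> b) && !c = 4 && 2 = 2
((a -> a) <-> c) -> ((c -> b) && !c) = 4 -> 2 = 4
a <-> a = 3 <-> 3 = 6
(a <-> a) && c = 6 && 4 = 4
((a <-> a) && c) && b = 4 && 2 = 2
(((a -> a) <-> c) -> ((c -> b) && !c)) <-> (((a <-> a) && c) && b) = 4 <-> 2 = 4

4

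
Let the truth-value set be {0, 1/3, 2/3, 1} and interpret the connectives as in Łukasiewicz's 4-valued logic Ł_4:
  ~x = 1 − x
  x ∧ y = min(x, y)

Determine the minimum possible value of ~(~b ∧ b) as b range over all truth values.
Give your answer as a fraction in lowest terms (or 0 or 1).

2/3

Take b = 1/3:
~b = ~1/3 = 2/3
~b ∧ b = 2/3 ∧ 1/3 = 1/3
~(~b ∧ b) = ~1/3 = 2/3
No assignment yields a value below 2/3, so this is the minimum.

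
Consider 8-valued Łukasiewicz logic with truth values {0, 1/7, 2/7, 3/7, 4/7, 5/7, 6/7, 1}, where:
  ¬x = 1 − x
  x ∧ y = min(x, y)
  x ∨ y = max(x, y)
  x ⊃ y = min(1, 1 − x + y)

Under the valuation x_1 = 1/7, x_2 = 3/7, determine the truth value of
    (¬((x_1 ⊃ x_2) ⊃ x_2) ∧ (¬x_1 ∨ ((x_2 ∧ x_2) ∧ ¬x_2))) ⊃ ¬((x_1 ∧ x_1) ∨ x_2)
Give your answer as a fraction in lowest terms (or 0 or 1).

x_1 ⊃ x_2 = 1/7 ⊃ 3/7 = 1
(x_1 ⊃ x_2) ⊃ x_2 = 1 ⊃ 3/7 = 3/7
¬((x_1 ⊃ x_2) ⊃ x_2) = ¬3/7 = 4/7
¬x_1 = ¬1/7 = 6/7
x_2 ∧ x_2 = 3/7 ∧ 3/7 = 3/7
¬x_2 = ¬3/7 = 4/7
(x_2 ∧ x_2) ∧ ¬x_2 = 3/7 ∧ 4/7 = 3/7
¬x_1 ∨ ((x_2 ∧ x_2) ∧ ¬x_2) = 6/7 ∨ 3/7 = 6/7
¬((x_1 ⊃ x_2) ⊃ x_2) ∧ (¬x_1 ∨ ((x_2 ∧ x_2) ∧ ¬x_2)) = 4/7 ∧ 6/7 = 4/7
x_1 ∧ x_1 = 1/7 ∧ 1/7 = 1/7
(x_1 ∧ x_1) ∨ x_2 = 1/7 ∨ 3/7 = 3/7
¬((x_1 ∧ x_1) ∨ x_2) = ¬3/7 = 4/7
(¬((x_1 ⊃ x_2) ⊃ x_2) ∧ (¬x_1 ∨ ((x_2 ∧ x_2) ∧ ¬x_2))) ⊃ ¬((x_1 ∧ x_1) ∨ x_2) = 4/7 ⊃ 4/7 = 1

1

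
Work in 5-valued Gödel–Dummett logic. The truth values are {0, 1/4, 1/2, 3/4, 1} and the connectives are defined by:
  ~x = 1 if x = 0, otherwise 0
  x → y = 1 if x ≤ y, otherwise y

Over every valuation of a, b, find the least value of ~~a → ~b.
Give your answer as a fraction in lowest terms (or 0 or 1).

0

Take a = 1/4, b = 1/4:
~a = ~1/4 = 0
~~a = ~0 = 1
~b = ~1/4 = 0
~~a → ~b = 1 → 0 = 0
No assignment yields a value below 0, so this is the minimum.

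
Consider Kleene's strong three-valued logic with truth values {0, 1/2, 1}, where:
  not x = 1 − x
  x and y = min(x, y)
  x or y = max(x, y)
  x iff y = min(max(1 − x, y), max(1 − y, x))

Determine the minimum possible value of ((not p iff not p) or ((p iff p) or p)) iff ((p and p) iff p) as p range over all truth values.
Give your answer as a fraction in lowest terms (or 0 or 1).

Take p = 1/2:
not p = not 1/2 = 1/2
not p = not 1/2 = 1/2
not p iff not p = 1/2 iff 1/2 = 1/2
p iff p = 1/2 iff 1/2 = 1/2
(p iff p) or p = 1/2 or 1/2 = 1/2
(not p iff not p) or ((p iff p) or p) = 1/2 or 1/2 = 1/2
p and p = 1/2 and 1/2 = 1/2
(p and p) iff p = 1/2 iff 1/2 = 1/2
((not p iff not p) or ((p iff p) or p)) iff ((p and p) iff p) = 1/2 iff 1/2 = 1/2
No assignment yields a value below 1/2, so this is the minimum.

1/2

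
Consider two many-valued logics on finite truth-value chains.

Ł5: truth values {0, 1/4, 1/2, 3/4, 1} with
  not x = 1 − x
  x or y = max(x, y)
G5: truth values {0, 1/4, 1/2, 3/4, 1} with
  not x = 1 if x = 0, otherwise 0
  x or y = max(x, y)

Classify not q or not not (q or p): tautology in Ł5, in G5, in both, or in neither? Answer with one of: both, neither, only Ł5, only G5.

only G5

In Ł5: at p = 0, q = 1/4 the value is 3/4 — not a tautology.
In G5: every assignment gives 1 — tautology.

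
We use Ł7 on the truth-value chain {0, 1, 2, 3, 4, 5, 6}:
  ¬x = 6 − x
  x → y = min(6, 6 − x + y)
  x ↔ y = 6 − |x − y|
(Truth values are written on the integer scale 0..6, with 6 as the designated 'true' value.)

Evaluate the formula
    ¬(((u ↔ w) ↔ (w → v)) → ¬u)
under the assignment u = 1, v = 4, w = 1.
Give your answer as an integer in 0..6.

1

u ↔ w = 1 ↔ 1 = 6
w → v = 1 → 4 = 6
(u ↔ w) ↔ (w → v) = 6 ↔ 6 = 6
¬u = ¬1 = 5
((u ↔ w) ↔ (w → v)) → ¬u = 6 → 5 = 5
¬(((u ↔ w) ↔ (w → v)) → ¬u) = ¬5 = 1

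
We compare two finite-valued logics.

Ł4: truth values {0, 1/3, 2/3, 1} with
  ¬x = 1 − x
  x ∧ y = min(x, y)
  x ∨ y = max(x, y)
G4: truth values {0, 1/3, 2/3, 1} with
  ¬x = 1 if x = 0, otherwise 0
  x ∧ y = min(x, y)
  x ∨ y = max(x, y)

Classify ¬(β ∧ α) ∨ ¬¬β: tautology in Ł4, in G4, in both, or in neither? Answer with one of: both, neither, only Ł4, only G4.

In Ł4: at α = 1/3, β = 1/3 the value is 2/3 — not a tautology.
In G4: every assignment gives 1 — tautology.

only G4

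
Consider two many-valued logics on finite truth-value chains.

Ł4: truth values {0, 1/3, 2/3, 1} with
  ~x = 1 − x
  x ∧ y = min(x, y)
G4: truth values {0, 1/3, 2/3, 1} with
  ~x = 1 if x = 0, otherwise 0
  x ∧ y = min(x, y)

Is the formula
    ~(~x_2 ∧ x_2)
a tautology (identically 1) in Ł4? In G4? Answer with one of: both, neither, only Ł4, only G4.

In Ł4: at x_2 = 1/3 the value is 2/3 — not a tautology.
In G4: every assignment gives 1 — tautology.

only G4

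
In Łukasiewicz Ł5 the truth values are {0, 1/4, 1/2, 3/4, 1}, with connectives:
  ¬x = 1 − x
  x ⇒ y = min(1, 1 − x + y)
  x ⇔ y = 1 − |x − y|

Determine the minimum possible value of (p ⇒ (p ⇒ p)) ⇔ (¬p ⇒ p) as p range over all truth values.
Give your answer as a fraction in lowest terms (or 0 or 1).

0

Take p = 0:
p ⇒ p = 0 ⇒ 0 = 1
p ⇒ (p ⇒ p) = 0 ⇒ 1 = 1
¬p = ¬0 = 1
¬p ⇒ p = 1 ⇒ 0 = 0
(p ⇒ (p ⇒ p)) ⇔ (¬p ⇒ p) = 1 ⇔ 0 = 0
No assignment yields a value below 0, so this is the minimum.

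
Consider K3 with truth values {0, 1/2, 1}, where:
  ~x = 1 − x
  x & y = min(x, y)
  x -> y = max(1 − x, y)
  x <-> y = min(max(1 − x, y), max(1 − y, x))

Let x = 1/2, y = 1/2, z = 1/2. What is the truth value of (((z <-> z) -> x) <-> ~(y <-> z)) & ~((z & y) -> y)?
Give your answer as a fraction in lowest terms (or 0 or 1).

1/2

z <-> z = 1/2 <-> 1/2 = 1/2
(z <-> z) -> x = 1/2 -> 1/2 = 1/2
y <-> z = 1/2 <-> 1/2 = 1/2
~(y <-> z) = ~1/2 = 1/2
((z <-> z) -> x) <-> ~(y <-> z) = 1/2 <-> 1/2 = 1/2
z & y = 1/2 & 1/2 = 1/2
(z & y) -> y = 1/2 -> 1/2 = 1/2
~((z & y) -> y) = ~1/2 = 1/2
(((z <-> z) -> x) <-> ~(y <-> z)) & ~((z & y) -> y) = 1/2 & 1/2 = 1/2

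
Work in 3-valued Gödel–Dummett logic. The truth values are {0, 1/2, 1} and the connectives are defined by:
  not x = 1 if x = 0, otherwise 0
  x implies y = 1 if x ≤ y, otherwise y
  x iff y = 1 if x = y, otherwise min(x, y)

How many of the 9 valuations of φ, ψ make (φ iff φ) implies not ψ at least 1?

3

φ = 0, ψ = 0 ↦ 1  ≥
φ = 0, ψ = 1/2 ↦ 0  <
φ = 0, ψ = 1 ↦ 0  <
φ = 1/2, ψ = 0 ↦ 1  ≥
φ = 1/2, ψ = 1/2 ↦ 0  <
φ = 1/2, ψ = 1 ↦ 0  <
φ = 1, ψ = 0 ↦ 1  ≥
φ = 1, ψ = 1/2 ↦ 0  <
φ = 1, ψ = 1 ↦ 0  <
So 3 of the 9 assignments meet the threshold.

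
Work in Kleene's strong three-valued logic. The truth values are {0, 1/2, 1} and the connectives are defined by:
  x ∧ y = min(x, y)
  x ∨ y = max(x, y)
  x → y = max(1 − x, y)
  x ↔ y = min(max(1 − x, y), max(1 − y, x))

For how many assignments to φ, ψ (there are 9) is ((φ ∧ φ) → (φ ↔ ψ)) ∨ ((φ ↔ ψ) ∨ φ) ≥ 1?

6

φ = 0, ψ = 0 ↦ 1  ≥
φ = 0, ψ = 1/2 ↦ 1  ≥
φ = 0, ψ = 1 ↦ 1  ≥
φ = 1/2, ψ = 0 ↦ 1/2  <
φ = 1/2, ψ = 1/2 ↦ 1/2  <
φ = 1/2, ψ = 1 ↦ 1/2  <
φ = 1, ψ = 0 ↦ 1  ≥
φ = 1, ψ = 1/2 ↦ 1  ≥
φ = 1, ψ = 1 ↦ 1  ≥
So 6 of the 9 assignments meet the threshold.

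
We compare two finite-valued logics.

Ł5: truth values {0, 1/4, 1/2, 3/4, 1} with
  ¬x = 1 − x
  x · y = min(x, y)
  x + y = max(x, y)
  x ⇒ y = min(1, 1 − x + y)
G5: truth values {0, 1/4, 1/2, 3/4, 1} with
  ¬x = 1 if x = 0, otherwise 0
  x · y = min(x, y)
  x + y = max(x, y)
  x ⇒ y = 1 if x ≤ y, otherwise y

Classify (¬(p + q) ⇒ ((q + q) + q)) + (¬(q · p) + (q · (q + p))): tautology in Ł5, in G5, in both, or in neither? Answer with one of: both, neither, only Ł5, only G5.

In Ł5: at p = 1/4, q = 1/4 the value is 3/4 — not a tautology.
In G5: every assignment gives 1 — tautology.

only G5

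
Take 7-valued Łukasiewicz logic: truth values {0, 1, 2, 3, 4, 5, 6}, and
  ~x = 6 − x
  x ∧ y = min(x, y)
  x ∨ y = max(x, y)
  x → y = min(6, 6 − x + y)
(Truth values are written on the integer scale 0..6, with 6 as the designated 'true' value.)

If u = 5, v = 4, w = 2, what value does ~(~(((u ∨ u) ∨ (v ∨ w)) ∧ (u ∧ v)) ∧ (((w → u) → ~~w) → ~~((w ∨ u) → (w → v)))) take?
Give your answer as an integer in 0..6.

u ∨ u = 5 ∨ 5 = 5
v ∨ w = 4 ∨ 2 = 4
(u ∨ u) ∨ (v ∨ w) = 5 ∨ 4 = 5
u ∧ v = 5 ∧ 4 = 4
((u ∨ u) ∨ (v ∨ w)) ∧ (u ∧ v) = 5 ∧ 4 = 4
~(((u ∨ u) ∨ (v ∨ w)) ∧ (u ∧ v)) = ~4 = 2
w → u = 2 → 5 = 6
~w = ~2 = 4
~~w = ~4 = 2
(w → u) → ~~w = 6 → 2 = 2
w ∨ u = 2 ∨ 5 = 5
w → v = 2 → 4 = 6
(w ∨ u) → (w → v) = 5 → 6 = 6
~((w ∨ u) → (w → v)) = ~6 = 0
~~((w ∨ u) → (w → v)) = ~0 = 6
((w → u) → ~~w) → ~~((w ∨ u) → (w → v)) = 2 → 6 = 6
~(((u ∨ u) ∨ (v ∨ w)) ∧ (u ∧ v)) ∧ (((w → u) → ~~w) → ~~((w ∨ u) → (w → v))) = 2 ∧ 6 = 2
~(~(((u ∨ u) ∨ (v ∨ w)) ∧ (u ∧ v)) ∧ (((w → u) → ~~w) → ~~((w ∨ u) → (w → v)))) = ~2 = 4

4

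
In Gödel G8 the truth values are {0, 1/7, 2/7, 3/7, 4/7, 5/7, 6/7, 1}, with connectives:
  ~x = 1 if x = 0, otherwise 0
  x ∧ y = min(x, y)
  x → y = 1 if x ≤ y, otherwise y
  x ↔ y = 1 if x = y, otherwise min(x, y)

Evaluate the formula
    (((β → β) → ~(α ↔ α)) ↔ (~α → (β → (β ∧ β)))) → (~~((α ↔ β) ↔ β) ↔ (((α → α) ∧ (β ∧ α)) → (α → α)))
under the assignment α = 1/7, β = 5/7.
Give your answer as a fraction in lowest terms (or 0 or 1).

β → β = 5/7 → 5/7 = 1
α ↔ α = 1/7 ↔ 1/7 = 1
~(α ↔ α) = ~1 = 0
(β → β) → ~(α ↔ α) = 1 → 0 = 0
~α = ~1/7 = 0
β ∧ β = 5/7 ∧ 5/7 = 5/7
β → (β ∧ β) = 5/7 → 5/7 = 1
~α → (β → (β ∧ β)) = 0 → 1 = 1
((β → β) → ~(α ↔ α)) ↔ (~α → (β → (β ∧ β))) = 0 ↔ 1 = 0
α ↔ β = 1/7 ↔ 5/7 = 1/7
(α ↔ β) ↔ β = 1/7 ↔ 5/7 = 1/7
~((α ↔ β) ↔ β) = ~1/7 = 0
~~((α ↔ β) ↔ β) = ~0 = 1
α → α = 1/7 → 1/7 = 1
β ∧ α = 5/7 ∧ 1/7 = 1/7
(α → α) ∧ (β ∧ α) = 1 ∧ 1/7 = 1/7
α → α = 1/7 → 1/7 = 1
((α → α) ∧ (β ∧ α)) → (α → α) = 1/7 → 1 = 1
~~((α ↔ β) ↔ β) ↔ (((α → α) ∧ (β ∧ α)) → (α → α)) = 1 ↔ 1 = 1
(((β → β) → ~(α ↔ α)) ↔ (~α → (β → (β ∧ β)))) → (~~((α ↔ β) ↔ β) ↔ (((α → α) ∧ (β ∧ α)) → (α → α))) = 0 → 1 = 1

1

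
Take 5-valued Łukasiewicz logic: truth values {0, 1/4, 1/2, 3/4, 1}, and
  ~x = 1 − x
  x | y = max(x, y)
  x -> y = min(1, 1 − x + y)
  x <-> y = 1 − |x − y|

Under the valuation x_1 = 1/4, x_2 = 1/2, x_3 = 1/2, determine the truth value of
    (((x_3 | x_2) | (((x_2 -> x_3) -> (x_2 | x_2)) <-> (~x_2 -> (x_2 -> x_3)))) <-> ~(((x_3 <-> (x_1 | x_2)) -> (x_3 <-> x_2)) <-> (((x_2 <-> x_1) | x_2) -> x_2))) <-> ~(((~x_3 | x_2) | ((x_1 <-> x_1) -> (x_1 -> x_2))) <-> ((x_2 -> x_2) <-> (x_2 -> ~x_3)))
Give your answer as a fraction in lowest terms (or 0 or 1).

1/4

x_3 | x_2 = 1/2 | 1/2 = 1/2
x_2 -> x_3 = 1/2 -> 1/2 = 1
x_2 | x_2 = 1/2 | 1/2 = 1/2
(x_2 -> x_3) -> (x_2 | x_2) = 1 -> 1/2 = 1/2
~x_2 = ~1/2 = 1/2
x_2 -> x_3 = 1/2 -> 1/2 = 1
~x_2 -> (x_2 -> x_3) = 1/2 -> 1 = 1
((x_2 -> x_3) -> (x_2 | x_2)) <-> (~x_2 -> (x_2 -> x_3)) = 1/2 <-> 1 = 1/2
(x_3 | x_2) | (((x_2 -> x_3) -> (x_2 | x_2)) <-> (~x_2 -> (x_2 -> x_3))) = 1/2 | 1/2 = 1/2
x_1 | x_2 = 1/4 | 1/2 = 1/2
x_3 <-> (x_1 | x_2) = 1/2 <-> 1/2 = 1
x_3 <-> x_2 = 1/2 <-> 1/2 = 1
(x_3 <-> (x_1 | x_2)) -> (x_3 <-> x_2) = 1 -> 1 = 1
x_2 <-> x_1 = 1/2 <-> 1/4 = 3/4
(x_2 <-> x_1) | x_2 = 3/4 | 1/2 = 3/4
((x_2 <-> x_1) | x_2) -> x_2 = 3/4 -> 1/2 = 3/4
((x_3 <-> (x_1 | x_2)) -> (x_3 <-> x_2)) <-> (((x_2 <-> x_1) | x_2) -> x_2) = 1 <-> 3/4 = 3/4
~(((x_3 <-> (x_1 | x_2)) -> (x_3 <-> x_2)) <-> (((x_2 <-> x_1) | x_2) -> x_2)) = ~3/4 = 1/4
((x_3 | x_2) | (((x_2 -> x_3) -> (x_2 | x_2)) <-> (~x_2 -> (x_2 -> x_3)))) <-> ~(((x_3 <-> (x_1 | x_2)) -> (x_3 <-> x_2)) <-> (((x_2 <-> x_1) | x_2) -> x_2)) = 1/2 <-> 1/4 = 3/4
~x_3 = ~1/2 = 1/2
~x_3 | x_2 = 1/2 | 1/2 = 1/2
x_1 <-> x_1 = 1/4 <-> 1/4 = 1
x_1 -> x_2 = 1/4 -> 1/2 = 1
(x_1 <-> x_1) -> (x_1 -> x_2) = 1 -> 1 = 1
(~x_3 | x_2) | ((x_1 <-> x_1) -> (x_1 -> x_2)) = 1/2 | 1 = 1
x_2 -> x_2 = 1/2 -> 1/2 = 1
~x_3 = ~1/2 = 1/2
x_2 -> ~x_3 = 1/2 -> 1/2 = 1
(x_2 -> x_2) <-> (x_2 -> ~x_3) = 1 <-> 1 = 1
((~x_3 | x_2) | ((x_1 <-> x_1) -> (x_1 -> x_2))) <-> ((x_2 -> x_2) <-> (x_2 -> ~x_3)) = 1 <-> 1 = 1
~(((~x_3 | x_2) | ((x_1 <-> x_1) -> (x_1 -> x_2))) <-> ((x_2 -> x_2) <-> (x_2 -> ~x_3))) = ~1 = 0
(((x_3 | x_2) | (((x_2 -> x_3) -> (x_2 | x_2)) <-> (~x_2 -> (x_2 -> x_3)))) <-> ~(((x_3 <-> (x_1 | x_2)) -> (x_3 <-> x_2)) <-> (((x_2 <-> x_1) | x_2) -> x_2))) <-> ~(((~x_3 | x_2) | ((x_1 <-> x_1) -> (x_1 -> x_2))) <-> ((x_2 -> x_2) <-> (x_2 -> ~x_3))) = 3/4 <-> 0 = 1/4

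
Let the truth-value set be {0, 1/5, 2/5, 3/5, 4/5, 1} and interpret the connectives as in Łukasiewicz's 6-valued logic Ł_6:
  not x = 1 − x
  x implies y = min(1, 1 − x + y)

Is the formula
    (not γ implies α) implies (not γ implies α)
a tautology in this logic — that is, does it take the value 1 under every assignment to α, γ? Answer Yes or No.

Yes

At α = 3/5, γ = 3/5, for instance:
not γ = not 3/5 = 2/5
not γ implies α = 2/5 implies 3/5 = 1
(not γ implies α) implies (not γ implies α) = 1 implies 1 = 1
and checking the remaining 35 assignments likewise gives ≥ 1 in every case.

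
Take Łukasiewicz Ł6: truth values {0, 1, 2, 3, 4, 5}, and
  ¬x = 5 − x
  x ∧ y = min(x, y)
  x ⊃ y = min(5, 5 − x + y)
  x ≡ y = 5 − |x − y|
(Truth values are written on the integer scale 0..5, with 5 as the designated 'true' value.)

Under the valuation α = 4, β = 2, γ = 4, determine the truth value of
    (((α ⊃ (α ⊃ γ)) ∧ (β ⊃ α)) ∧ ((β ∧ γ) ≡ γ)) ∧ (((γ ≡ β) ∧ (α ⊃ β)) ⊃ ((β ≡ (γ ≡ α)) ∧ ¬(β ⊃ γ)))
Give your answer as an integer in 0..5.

α ⊃ γ = 4 ⊃ 4 = 5
α ⊃ (α ⊃ γ) = 4 ⊃ 5 = 5
β ⊃ α = 2 ⊃ 4 = 5
(α ⊃ (α ⊃ γ)) ∧ (β ⊃ α) = 5 ∧ 5 = 5
β ∧ γ = 2 ∧ 4 = 2
(β ∧ γ) ≡ γ = 2 ≡ 4 = 3
((α ⊃ (α ⊃ γ)) ∧ (β ⊃ α)) ∧ ((β ∧ γ) ≡ γ) = 5 ∧ 3 = 3
γ ≡ β = 4 ≡ 2 = 3
α ⊃ β = 4 ⊃ 2 = 3
(γ ≡ β) ∧ (α ⊃ β) = 3 ∧ 3 = 3
γ ≡ α = 4 ≡ 4 = 5
β ≡ (γ ≡ α) = 2 ≡ 5 = 2
β ⊃ γ = 2 ⊃ 4 = 5
¬(β ⊃ γ) = ¬5 = 0
(β ≡ (γ ≡ α)) ∧ ¬(β ⊃ γ) = 2 ∧ 0 = 0
((γ ≡ β) ∧ (α ⊃ β)) ⊃ ((β ≡ (γ ≡ α)) ∧ ¬(β ⊃ γ)) = 3 ⊃ 0 = 2
(((α ⊃ (α ⊃ γ)) ∧ (β ⊃ α)) ∧ ((β ∧ γ) ≡ γ)) ∧ (((γ ≡ β) ∧ (α ⊃ β)) ⊃ ((β ≡ (γ ≡ α)) ∧ ¬(β ⊃ γ))) = 3 ∧ 2 = 2

2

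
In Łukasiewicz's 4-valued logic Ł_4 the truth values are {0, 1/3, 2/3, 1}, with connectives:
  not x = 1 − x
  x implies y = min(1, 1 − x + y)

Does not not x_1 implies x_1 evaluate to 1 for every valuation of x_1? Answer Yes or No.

Yes

x_1 = 0 ↦ 1
x_1 = 1/3 ↦ 1
x_1 = 2/3 ↦ 1
x_1 = 1 ↦ 1
Every assignment gives a value ≥ 1.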